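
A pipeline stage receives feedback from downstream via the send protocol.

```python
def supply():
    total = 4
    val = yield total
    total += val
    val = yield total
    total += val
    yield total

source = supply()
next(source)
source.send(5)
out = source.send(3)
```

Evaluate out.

Step 1: next() -> yield total=4.
Step 2: send(5) -> val=5, total = 4+5 = 9, yield 9.
Step 3: send(3) -> val=3, total = 9+3 = 12, yield 12.
Therefore out = 12.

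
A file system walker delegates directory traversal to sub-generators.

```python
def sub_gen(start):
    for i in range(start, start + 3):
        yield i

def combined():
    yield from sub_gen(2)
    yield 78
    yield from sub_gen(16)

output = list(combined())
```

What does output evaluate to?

Step 1: combined() delegates to sub_gen(2):
  yield 2
  yield 3
  yield 4
Step 2: yield 78
Step 3: Delegates to sub_gen(16):
  yield 16
  yield 17
  yield 18
Therefore output = [2, 3, 4, 78, 16, 17, 18].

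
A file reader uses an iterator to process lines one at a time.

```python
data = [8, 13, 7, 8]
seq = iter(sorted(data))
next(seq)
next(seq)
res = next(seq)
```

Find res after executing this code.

Step 1: sorted([8, 13, 7, 8]) = [7, 8, 8, 13].
Step 2: Create iterator and skip 2 elements.
Step 3: next() returns 8.
Therefore res = 8.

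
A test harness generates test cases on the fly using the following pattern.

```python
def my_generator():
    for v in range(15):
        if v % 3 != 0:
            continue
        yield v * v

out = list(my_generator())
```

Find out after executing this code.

Step 1: Only yield v**2 when v is divisible by 3:
  v=0: 0 % 3 == 0, yield 0**2 = 0
  v=3: 3 % 3 == 0, yield 3**2 = 9
  v=6: 6 % 3 == 0, yield 6**2 = 36
  v=9: 9 % 3 == 0, yield 9**2 = 81
  v=12: 12 % 3 == 0, yield 12**2 = 144
Therefore out = [0, 9, 36, 81, 144].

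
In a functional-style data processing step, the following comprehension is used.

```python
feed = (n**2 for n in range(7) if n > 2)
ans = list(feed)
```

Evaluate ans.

Step 1: For range(7), keep n > 2, then square:
  n=0: 0 <= 2, excluded
  n=1: 1 <= 2, excluded
  n=2: 2 <= 2, excluded
  n=3: 3 > 2, yield 3**2 = 9
  n=4: 4 > 2, yield 4**2 = 16
  n=5: 5 > 2, yield 5**2 = 25
  n=6: 6 > 2, yield 6**2 = 36
Therefore ans = [9, 16, 25, 36].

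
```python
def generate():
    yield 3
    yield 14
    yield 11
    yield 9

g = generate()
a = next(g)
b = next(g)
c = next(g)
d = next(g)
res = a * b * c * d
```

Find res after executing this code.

Step 1: Create generator and consume all values:
  a = next(g) = 3
  b = next(g) = 14
  c = next(g) = 11
  d = next(g) = 9
Step 2: res = 3 * 14 * 11 * 9 = 4158.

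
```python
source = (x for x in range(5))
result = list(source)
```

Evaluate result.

Step 1: Generator expression iterates range(5): [0, 1, 2, 3, 4].
Step 2: list() collects all values.
Therefore result = [0, 1, 2, 3, 4].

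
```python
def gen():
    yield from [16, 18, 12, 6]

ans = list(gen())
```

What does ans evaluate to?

Step 1: yield from delegates to the iterable, yielding each element.
Step 2: Collected values: [16, 18, 12, 6].
Therefore ans = [16, 18, 12, 6].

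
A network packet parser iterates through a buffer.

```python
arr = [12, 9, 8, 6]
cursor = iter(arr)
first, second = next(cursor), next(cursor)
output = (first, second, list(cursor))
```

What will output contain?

Step 1: Create iterator over [12, 9, 8, 6].
Step 2: first = 12, second = 9.
Step 3: Remaining elements: [8, 6].
Therefore output = (12, 9, [8, 6]).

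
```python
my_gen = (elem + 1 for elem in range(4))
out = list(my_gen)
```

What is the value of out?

Step 1: For each elem in range(4), compute elem+1:
  elem=0: 0+1 = 1
  elem=1: 1+1 = 2
  elem=2: 2+1 = 3
  elem=3: 3+1 = 4
Therefore out = [1, 2, 3, 4].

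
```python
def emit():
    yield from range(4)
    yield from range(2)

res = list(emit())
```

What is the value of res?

Step 1: Trace yields in order:
  yield 0
  yield 1
  yield 2
  yield 3
  yield 0
  yield 1
Therefore res = [0, 1, 2, 3, 0, 1].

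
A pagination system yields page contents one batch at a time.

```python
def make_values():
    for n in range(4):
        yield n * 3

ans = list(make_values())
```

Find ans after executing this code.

Step 1: For each n in range(4), yield n * 3:
  n=0: yield 0 * 3 = 0
  n=1: yield 1 * 3 = 3
  n=2: yield 2 * 3 = 6
  n=3: yield 3 * 3 = 9
Therefore ans = [0, 3, 6, 9].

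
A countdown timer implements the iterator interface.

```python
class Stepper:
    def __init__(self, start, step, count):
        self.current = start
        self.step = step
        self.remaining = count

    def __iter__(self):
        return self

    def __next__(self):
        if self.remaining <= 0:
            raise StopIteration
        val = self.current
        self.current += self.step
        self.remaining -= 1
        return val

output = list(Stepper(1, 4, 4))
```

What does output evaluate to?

Step 1: Stepper starts at 1, increments by 4, for 4 steps:
  Yield 1, then current += 4
  Yield 5, then current += 4
  Yield 9, then current += 4
  Yield 13, then current += 4
Therefore output = [1, 5, 9, 13].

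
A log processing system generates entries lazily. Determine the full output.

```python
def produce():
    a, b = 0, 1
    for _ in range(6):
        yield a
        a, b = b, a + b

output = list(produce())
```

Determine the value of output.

Step 1: Fibonacci-like sequence starting with a=0, b=1:
  Iteration 1: yield a=0, then a,b = 1,1
  Iteration 2: yield a=1, then a,b = 1,2
  Iteration 3: yield a=1, then a,b = 2,3
  Iteration 4: yield a=2, then a,b = 3,5
  Iteration 5: yield a=3, then a,b = 5,8
  Iteration 6: yield a=5, then a,b = 8,13
Therefore output = [0, 1, 1, 2, 3, 5].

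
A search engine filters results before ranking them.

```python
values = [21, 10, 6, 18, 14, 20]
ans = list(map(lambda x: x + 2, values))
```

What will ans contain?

Step 1: Apply lambda x: x + 2 to each element:
  21 -> 23
  10 -> 12
  6 -> 8
  18 -> 20
  14 -> 16
  20 -> 22
Therefore ans = [23, 12, 8, 20, 16, 22].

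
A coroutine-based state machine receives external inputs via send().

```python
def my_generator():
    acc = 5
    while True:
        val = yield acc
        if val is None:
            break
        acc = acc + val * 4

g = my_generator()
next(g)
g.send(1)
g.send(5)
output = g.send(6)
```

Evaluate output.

Step 1: next() -> yield acc=5.
Step 2: send(1) -> val=1, acc = 5 + 1*4 = 9, yield 9.
Step 3: send(5) -> val=5, acc = 9 + 5*4 = 29, yield 29.
Step 4: send(6) -> val=6, acc = 29 + 6*4 = 53, yield 53.
Therefore output = 53.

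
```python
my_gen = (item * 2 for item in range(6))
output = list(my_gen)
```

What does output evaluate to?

Step 1: For each item in range(6), compute item*2:
  item=0: 0*2 = 0
  item=1: 1*2 = 2
  item=2: 2*2 = 4
  item=3: 3*2 = 6
  item=4: 4*2 = 8
  item=5: 5*2 = 10
Therefore output = [0, 2, 4, 6, 8, 10].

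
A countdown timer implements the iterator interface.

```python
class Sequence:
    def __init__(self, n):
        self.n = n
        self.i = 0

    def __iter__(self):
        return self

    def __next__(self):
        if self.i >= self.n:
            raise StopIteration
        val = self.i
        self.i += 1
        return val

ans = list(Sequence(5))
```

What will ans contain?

Step 1: Sequence(5) creates an iterator counting 0 to 4.
Step 2: list() consumes all values: [0, 1, 2, 3, 4].
Therefore ans = [0, 1, 2, 3, 4].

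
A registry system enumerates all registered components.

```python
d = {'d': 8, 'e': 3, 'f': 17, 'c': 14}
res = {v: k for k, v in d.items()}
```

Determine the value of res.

Step 1: Invert dict (swap keys and values):
  'd': 8 -> 8: 'd'
  'e': 3 -> 3: 'e'
  'f': 17 -> 17: 'f'
  'c': 14 -> 14: 'c'
Therefore res = {8: 'd', 3: 'e', 17: 'f', 14: 'c'}.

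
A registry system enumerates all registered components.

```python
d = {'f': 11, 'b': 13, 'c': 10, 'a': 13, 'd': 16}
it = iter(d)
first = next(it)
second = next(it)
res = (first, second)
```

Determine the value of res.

Step 1: iter(d) iterates over keys: ['f', 'b', 'c', 'a', 'd'].
Step 2: first = next(it) = 'f', second = next(it) = 'b'.
Therefore res = ('f', 'b').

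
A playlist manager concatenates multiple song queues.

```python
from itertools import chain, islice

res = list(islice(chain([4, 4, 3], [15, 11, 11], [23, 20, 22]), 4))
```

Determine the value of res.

Step 1: chain([4, 4, 3], [15, 11, 11], [23, 20, 22]) = [4, 4, 3, 15, 11, 11, 23, 20, 22].
Step 2: islice takes first 4 elements: [4, 4, 3, 15].
Therefore res = [4, 4, 3, 15].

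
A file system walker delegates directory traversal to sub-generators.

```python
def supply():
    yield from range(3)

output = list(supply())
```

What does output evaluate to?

Step 1: yield from delegates to the iterable, yielding each element.
Step 2: Collected values: [0, 1, 2].
Therefore output = [0, 1, 2].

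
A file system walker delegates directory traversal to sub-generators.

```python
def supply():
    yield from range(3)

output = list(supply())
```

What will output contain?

Step 1: yield from delegates to the iterable, yielding each element.
Step 2: Collected values: [0, 1, 2].
Therefore output = [0, 1, 2].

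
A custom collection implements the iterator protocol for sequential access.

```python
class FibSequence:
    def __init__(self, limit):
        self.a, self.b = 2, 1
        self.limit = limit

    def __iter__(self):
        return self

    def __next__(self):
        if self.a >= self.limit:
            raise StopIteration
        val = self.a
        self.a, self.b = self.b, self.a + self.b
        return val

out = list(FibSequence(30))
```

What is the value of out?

Step 1: Fibonacci-like sequence (a=2, b=1) until >= 30:
  Yield 2, then a,b = 1,3
  Yield 1, then a,b = 3,4
  Yield 3, then a,b = 4,7
  Yield 4, then a,b = 7,11
  Yield 7, then a,b = 11,18
  Yield 11, then a,b = 18,29
  Yield 18, then a,b = 29,47
  Yield 29, then a,b = 47,76
Step 2: 47 >= 30, stop.
Therefore out = [2, 1, 3, 4, 7, 11, 18, 29].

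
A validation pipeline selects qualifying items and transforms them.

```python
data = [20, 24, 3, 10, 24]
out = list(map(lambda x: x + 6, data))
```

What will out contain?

Step 1: Apply lambda x: x + 6 to each element:
  20 -> 26
  24 -> 30
  3 -> 9
  10 -> 16
  24 -> 30
Therefore out = [26, 30, 9, 16, 30].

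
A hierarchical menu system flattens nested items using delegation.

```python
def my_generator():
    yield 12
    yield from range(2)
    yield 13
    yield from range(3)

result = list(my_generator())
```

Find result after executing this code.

Step 1: Trace yields in order:
  yield 12
  yield 0
  yield 1
  yield 13
  yield 0
  yield 1
  yield 2
Therefore result = [12, 0, 1, 13, 0, 1, 2].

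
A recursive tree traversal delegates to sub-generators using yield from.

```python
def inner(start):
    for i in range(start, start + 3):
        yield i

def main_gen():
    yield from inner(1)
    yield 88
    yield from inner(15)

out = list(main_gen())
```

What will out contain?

Step 1: main_gen() delegates to inner(1):
  yield 1
  yield 2
  yield 3
Step 2: yield 88
Step 3: Delegates to inner(15):
  yield 15
  yield 16
  yield 17
Therefore out = [1, 2, 3, 88, 15, 16, 17].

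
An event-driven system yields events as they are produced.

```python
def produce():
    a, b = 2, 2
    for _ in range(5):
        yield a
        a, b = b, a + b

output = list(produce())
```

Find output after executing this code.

Step 1: Fibonacci-like sequence starting with a=2, b=2:
  Iteration 1: yield a=2, then a,b = 2,4
  Iteration 2: yield a=2, then a,b = 4,6
  Iteration 3: yield a=4, then a,b = 6,10
  Iteration 4: yield a=6, then a,b = 10,16
  Iteration 5: yield a=10, then a,b = 16,26
Therefore output = [2, 2, 4, 6, 10].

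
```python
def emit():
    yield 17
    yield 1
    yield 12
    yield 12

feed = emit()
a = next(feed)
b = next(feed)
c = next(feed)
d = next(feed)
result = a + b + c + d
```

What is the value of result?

Step 1: Create generator and consume all values:
  a = next(feed) = 17
  b = next(feed) = 1
  c = next(feed) = 12
  d = next(feed) = 12
Step 2: result = 17 + 1 + 12 + 12 = 42.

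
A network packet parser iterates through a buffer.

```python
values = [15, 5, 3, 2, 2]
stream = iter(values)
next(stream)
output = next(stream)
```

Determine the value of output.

Step 1: Create iterator over [15, 5, 3, 2, 2].
Step 2: next() consumes 15.
Step 3: next() returns 5.
Therefore output = 5.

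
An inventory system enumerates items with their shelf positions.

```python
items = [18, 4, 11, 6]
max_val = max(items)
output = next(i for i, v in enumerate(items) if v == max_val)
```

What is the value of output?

Step 1: max([18, 4, 11, 6]) = 18.
Step 2: Find first index where value == 18:
  Index 0: 18 == 18, found!
Therefore output = 0.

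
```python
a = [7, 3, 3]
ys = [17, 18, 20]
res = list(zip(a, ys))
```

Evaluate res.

Step 1: zip pairs elements at same index:
  Index 0: (7, 17)
  Index 1: (3, 18)
  Index 2: (3, 20)
Therefore res = [(7, 17), (3, 18), (3, 20)].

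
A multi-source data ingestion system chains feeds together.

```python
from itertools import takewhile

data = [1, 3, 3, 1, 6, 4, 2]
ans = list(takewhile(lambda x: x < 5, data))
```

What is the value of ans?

Step 1: takewhile stops at first element >= 5:
  1 < 5: take
  3 < 5: take
  3 < 5: take
  1 < 5: take
  6 >= 5: stop
Therefore ans = [1, 3, 3, 1].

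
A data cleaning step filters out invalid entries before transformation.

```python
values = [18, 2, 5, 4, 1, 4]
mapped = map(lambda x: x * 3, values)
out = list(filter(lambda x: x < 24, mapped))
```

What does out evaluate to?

Step 1: Map x * 3:
  18 -> 54
  2 -> 6
  5 -> 15
  4 -> 12
  1 -> 3
  4 -> 12
Step 2: Filter for < 24:
  54: removed
  6: kept
  15: kept
  12: kept
  3: kept
  12: kept
Therefore out = [6, 15, 12, 3, 12].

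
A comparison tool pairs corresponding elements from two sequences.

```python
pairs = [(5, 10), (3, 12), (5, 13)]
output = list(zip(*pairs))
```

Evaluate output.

Step 1: zip(*pairs) transposes: unzips [(5, 10), (3, 12), (5, 13)] into separate sequences.
Step 2: First elements: (5, 3, 5), second elements: (10, 12, 13).
Therefore output = [(5, 3, 5), (10, 12, 13)].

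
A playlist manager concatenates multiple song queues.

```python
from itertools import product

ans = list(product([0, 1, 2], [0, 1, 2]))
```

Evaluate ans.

Step 1: product([0, 1, 2], [0, 1, 2]) gives all pairs:
  (0, 0)
  (0, 1)
  (0, 2)
  (1, 0)
  (1, 1)
  (1, 2)
  (2, 0)
  (2, 1)
  (2, 2)
Therefore ans = [(0, 0), (0, 1), (0, 2), (1, 0), (1, 1), (1, 2), (2, 0), (2, 1), (2, 2)].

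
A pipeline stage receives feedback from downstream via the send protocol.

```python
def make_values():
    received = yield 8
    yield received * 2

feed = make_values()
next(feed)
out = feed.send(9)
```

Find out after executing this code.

Step 1: next(feed) advances to first yield, producing 8.
Step 2: send(9) resumes, received = 9.
Step 3: yield received * 2 = 9 * 2 = 18.
Therefore out = 18.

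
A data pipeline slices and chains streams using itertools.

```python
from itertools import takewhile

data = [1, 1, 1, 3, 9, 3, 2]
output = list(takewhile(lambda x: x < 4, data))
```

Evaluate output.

Step 1: takewhile stops at first element >= 4:
  1 < 4: take
  1 < 4: take
  1 < 4: take
  3 < 4: take
  9 >= 4: stop
Therefore output = [1, 1, 1, 3].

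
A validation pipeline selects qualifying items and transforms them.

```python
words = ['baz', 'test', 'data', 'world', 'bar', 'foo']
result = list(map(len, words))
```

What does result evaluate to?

Step 1: Map len() to each word:
  'baz' -> 3
  'test' -> 4
  'data' -> 4
  'world' -> 5
  'bar' -> 3
  'foo' -> 3
Therefore result = [3, 4, 4, 5, 3, 3].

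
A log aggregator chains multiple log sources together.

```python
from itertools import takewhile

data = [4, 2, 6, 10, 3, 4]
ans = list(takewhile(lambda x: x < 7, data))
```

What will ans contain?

Step 1: takewhile stops at first element >= 7:
  4 < 7: take
  2 < 7: take
  6 < 7: take
  10 >= 7: stop
Therefore ans = [4, 2, 6].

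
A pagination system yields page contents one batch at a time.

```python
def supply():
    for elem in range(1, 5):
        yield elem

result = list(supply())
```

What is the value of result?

Step 1: The generator yields each value from range(1, 5).
Step 2: list() consumes all yields: [1, 2, 3, 4].
Therefore result = [1, 2, 3, 4].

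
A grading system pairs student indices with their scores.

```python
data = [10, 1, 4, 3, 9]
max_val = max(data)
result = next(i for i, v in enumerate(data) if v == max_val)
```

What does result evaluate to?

Step 1: max([10, 1, 4, 3, 9]) = 10.
Step 2: Find first index where value == 10:
  Index 0: 10 == 10, found!
Therefore result = 0.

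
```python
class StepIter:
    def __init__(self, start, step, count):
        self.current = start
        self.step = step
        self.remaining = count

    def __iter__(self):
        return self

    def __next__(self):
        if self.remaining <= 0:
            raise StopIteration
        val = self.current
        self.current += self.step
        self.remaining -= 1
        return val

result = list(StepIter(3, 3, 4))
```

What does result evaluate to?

Step 1: StepIter starts at 3, increments by 3, for 4 steps:
  Yield 3, then current += 3
  Yield 6, then current += 3
  Yield 9, then current += 3
  Yield 12, then current += 3
Therefore result = [3, 6, 9, 12].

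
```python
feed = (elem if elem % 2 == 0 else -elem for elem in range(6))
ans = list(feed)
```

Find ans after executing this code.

Step 1: For each elem in range(6), yield elem if even, else -elem:
  elem=0: even, yield 0
  elem=1: odd, yield -1
  elem=2: even, yield 2
  elem=3: odd, yield -3
  elem=4: even, yield 4
  elem=5: odd, yield -5
Therefore ans = [0, -1, 2, -3, 4, -5].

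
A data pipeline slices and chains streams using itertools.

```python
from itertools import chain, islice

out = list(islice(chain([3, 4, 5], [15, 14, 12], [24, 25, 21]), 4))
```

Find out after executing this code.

Step 1: chain([3, 4, 5], [15, 14, 12], [24, 25, 21]) = [3, 4, 5, 15, 14, 12, 24, 25, 21].
Step 2: islice takes first 4 elements: [3, 4, 5, 15].
Therefore out = [3, 4, 5, 15].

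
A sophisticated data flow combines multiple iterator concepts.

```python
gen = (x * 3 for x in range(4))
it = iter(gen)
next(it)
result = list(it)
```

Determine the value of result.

Step 1: Generator produces [0, 3, 6, 9].
Step 2: next(it) consumes first element (0).
Step 3: list(it) collects remaining: [3, 6, 9].
Therefore result = [3, 6, 9].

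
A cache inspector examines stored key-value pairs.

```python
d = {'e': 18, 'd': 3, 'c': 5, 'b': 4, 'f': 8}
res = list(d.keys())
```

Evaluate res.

Step 1: d.keys() returns the dictionary keys in insertion order.
Therefore res = ['e', 'd', 'c', 'b', 'f'].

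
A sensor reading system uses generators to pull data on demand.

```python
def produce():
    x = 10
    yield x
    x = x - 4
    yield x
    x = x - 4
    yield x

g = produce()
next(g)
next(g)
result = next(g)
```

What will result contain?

Step 1: Trace through generator execution:
  Yield 1: x starts at 10, yield 10
  Yield 2: x = 10 - 4 = 6, yield 6
  Yield 3: x = 6 - 4 = 2, yield 2
Step 2: First next() gets 10, second next() gets the second value, third next() yields 2.
Therefore result = 2.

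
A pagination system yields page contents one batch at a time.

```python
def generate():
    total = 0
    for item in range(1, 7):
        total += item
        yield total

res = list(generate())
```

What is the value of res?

Step 1: Generator accumulates running sum:
  item=1: total = 1, yield 1
  item=2: total = 3, yield 3
  item=3: total = 6, yield 6
  item=4: total = 10, yield 10
  item=5: total = 15, yield 15
  item=6: total = 21, yield 21
Therefore res = [1, 3, 6, 10, 15, 21].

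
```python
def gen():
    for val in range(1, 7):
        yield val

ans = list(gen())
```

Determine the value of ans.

Step 1: The generator yields each value from range(1, 7).
Step 2: list() consumes all yields: [1, 2, 3, 4, 5, 6].
Therefore ans = [1, 2, 3, 4, 5, 6].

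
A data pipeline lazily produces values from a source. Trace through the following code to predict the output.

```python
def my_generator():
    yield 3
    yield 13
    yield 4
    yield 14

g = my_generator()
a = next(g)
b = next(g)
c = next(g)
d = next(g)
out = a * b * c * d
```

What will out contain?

Step 1: Create generator and consume all values:
  a = next(g) = 3
  b = next(g) = 13
  c = next(g) = 4
  d = next(g) = 14
Step 2: out = 3 * 13 * 4 * 14 = 2184.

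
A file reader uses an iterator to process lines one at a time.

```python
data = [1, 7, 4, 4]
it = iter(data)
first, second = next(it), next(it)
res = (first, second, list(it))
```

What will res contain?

Step 1: Create iterator over [1, 7, 4, 4].
Step 2: first = 1, second = 7.
Step 3: Remaining elements: [4, 4].
Therefore res = (1, 7, [4, 4]).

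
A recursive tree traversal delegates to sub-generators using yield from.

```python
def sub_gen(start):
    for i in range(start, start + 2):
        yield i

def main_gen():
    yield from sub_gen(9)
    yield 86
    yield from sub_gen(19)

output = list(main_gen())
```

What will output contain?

Step 1: main_gen() delegates to sub_gen(9):
  yield 9
  yield 10
Step 2: yield 86
Step 3: Delegates to sub_gen(19):
  yield 19
  yield 20
Therefore output = [9, 10, 86, 19, 20].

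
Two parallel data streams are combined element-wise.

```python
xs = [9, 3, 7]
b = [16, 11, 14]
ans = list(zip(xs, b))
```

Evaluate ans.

Step 1: zip pairs elements at same index:
  Index 0: (9, 16)
  Index 1: (3, 11)
  Index 2: (7, 14)
Therefore ans = [(9, 16), (3, 11), (7, 14)].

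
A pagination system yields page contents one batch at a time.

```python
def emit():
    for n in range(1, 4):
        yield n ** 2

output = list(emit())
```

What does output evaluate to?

Step 1: For each n in range(1, 4), yield n**2:
  n=1: yield 1**2 = 1
  n=2: yield 2**2 = 4
  n=3: yield 3**2 = 9
Therefore output = [1, 4, 9].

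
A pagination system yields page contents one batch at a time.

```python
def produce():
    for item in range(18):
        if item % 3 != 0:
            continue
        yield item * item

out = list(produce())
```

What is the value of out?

Step 1: Only yield item**2 when item is divisible by 3:
  item=0: 0 % 3 == 0, yield 0**2 = 0
  item=3: 3 % 3 == 0, yield 3**2 = 9
  item=6: 6 % 3 == 0, yield 6**2 = 36
  item=9: 9 % 3 == 0, yield 9**2 = 81
  item=12: 12 % 3 == 0, yield 12**2 = 144
  item=15: 15 % 3 == 0, yield 15**2 = 225
Therefore out = [0, 9, 36, 81, 144, 225].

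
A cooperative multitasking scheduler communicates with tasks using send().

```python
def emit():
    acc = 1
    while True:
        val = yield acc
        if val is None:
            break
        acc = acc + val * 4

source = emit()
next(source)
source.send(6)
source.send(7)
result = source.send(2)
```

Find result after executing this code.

Step 1: next() -> yield acc=1.
Step 2: send(6) -> val=6, acc = 1 + 6*4 = 25, yield 25.
Step 3: send(7) -> val=7, acc = 25 + 7*4 = 53, yield 53.
Step 4: send(2) -> val=2, acc = 53 + 2*4 = 61, yield 61.
Therefore result = 61.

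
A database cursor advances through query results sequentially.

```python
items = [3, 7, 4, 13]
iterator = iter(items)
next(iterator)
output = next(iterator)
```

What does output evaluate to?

Step 1: Create iterator over [3, 7, 4, 13].
Step 2: next() consumes 3.
Step 3: next() returns 7.
Therefore output = 7.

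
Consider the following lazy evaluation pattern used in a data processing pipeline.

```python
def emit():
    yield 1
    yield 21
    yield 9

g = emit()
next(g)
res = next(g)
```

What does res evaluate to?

Step 1: emit() creates a generator.
Step 2: next(g) yields 1 (consumed and discarded).
Step 3: next(g) yields 21, assigned to res.
Therefore res = 21.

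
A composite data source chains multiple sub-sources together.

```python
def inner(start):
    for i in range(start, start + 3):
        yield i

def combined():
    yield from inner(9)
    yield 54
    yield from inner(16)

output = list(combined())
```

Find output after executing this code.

Step 1: combined() delegates to inner(9):
  yield 9
  yield 10
  yield 11
Step 2: yield 54
Step 3: Delegates to inner(16):
  yield 16
  yield 17
  yield 18
Therefore output = [9, 10, 11, 54, 16, 17, 18].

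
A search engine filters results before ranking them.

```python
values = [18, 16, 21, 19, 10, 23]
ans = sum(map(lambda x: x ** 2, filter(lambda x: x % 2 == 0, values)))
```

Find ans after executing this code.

Step 1: Filter even numbers from [18, 16, 21, 19, 10, 23]: [18, 16, 10]
Step 2: Square each: [324, 256, 100]
Step 3: Sum = 680.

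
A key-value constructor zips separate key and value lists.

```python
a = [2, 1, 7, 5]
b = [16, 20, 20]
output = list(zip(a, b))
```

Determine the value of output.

Step 1: zip stops at shortest (len(a)=4, len(b)=3):
  Index 0: (2, 16)
  Index 1: (1, 20)
  Index 2: (7, 20)
Step 2: Last element of a (5) has no pair, dropped.
Therefore output = [(2, 16), (1, 20), (7, 20)].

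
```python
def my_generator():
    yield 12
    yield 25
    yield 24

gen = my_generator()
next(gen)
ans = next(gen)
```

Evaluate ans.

Step 1: my_generator() creates a generator.
Step 2: next(gen) yields 12 (consumed and discarded).
Step 3: next(gen) yields 25, assigned to ans.
Therefore ans = 25.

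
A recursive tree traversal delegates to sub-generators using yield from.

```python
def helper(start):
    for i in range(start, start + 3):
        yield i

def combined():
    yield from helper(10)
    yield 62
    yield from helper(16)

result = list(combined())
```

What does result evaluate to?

Step 1: combined() delegates to helper(10):
  yield 10
  yield 11
  yield 12
Step 2: yield 62
Step 3: Delegates to helper(16):
  yield 16
  yield 17
  yield 18
Therefore result = [10, 11, 12, 62, 16, 17, 18].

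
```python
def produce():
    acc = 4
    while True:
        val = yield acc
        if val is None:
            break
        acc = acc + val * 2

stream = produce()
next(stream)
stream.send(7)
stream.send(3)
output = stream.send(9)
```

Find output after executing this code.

Step 1: next() -> yield acc=4.
Step 2: send(7) -> val=7, acc = 4 + 7*2 = 18, yield 18.
Step 3: send(3) -> val=3, acc = 18 + 3*2 = 24, yield 24.
Step 4: send(9) -> val=9, acc = 24 + 9*2 = 42, yield 42.
Therefore output = 42.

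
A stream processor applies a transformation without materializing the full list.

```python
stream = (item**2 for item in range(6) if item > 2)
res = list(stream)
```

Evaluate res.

Step 1: For range(6), keep item > 2, then square:
  item=0: 0 <= 2, excluded
  item=1: 1 <= 2, excluded
  item=2: 2 <= 2, excluded
  item=3: 3 > 2, yield 3**2 = 9
  item=4: 4 > 2, yield 4**2 = 16
  item=5: 5 > 2, yield 5**2 = 25
Therefore res = [9, 16, 25].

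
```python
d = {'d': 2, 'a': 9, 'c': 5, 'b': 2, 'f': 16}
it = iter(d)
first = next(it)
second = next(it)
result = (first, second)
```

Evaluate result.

Step 1: iter(d) iterates over keys: ['d', 'a', 'c', 'b', 'f'].
Step 2: first = next(it) = 'd', second = next(it) = 'a'.
Therefore result = ('d', 'a').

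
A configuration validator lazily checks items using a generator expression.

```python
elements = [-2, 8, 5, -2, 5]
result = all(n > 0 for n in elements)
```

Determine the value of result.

Step 1: Check n > 0 for each element in [-2, 8, 5, -2, 5]:
  -2 > 0: False
  8 > 0: True
  5 > 0: True
  -2 > 0: False
  5 > 0: True
Step 2: all() returns False.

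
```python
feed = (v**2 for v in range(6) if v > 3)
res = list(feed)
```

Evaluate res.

Step 1: For range(6), keep v > 3, then square:
  v=0: 0 <= 3, excluded
  v=1: 1 <= 3, excluded
  v=2: 2 <= 3, excluded
  v=3: 3 <= 3, excluded
  v=4: 4 > 3, yield 4**2 = 16
  v=5: 5 > 3, yield 5**2 = 25
Therefore res = [16, 25].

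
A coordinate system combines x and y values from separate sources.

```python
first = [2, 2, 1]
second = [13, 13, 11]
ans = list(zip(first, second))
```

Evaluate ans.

Step 1: zip pairs elements at same index:
  Index 0: (2, 13)
  Index 1: (2, 13)
  Index 2: (1, 11)
Therefore ans = [(2, 13), (2, 13), (1, 11)].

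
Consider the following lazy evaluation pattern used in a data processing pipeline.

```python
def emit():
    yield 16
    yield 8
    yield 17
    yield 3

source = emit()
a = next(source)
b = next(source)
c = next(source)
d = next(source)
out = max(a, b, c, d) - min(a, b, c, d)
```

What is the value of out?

Step 1: Create generator and consume all values:
  a = next(source) = 16
  b = next(source) = 8
  c = next(source) = 17
  d = next(source) = 3
Step 2: max = 17, min = 3, out = 17 - 3 = 14.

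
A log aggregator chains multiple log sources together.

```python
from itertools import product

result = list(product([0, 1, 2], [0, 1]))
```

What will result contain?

Step 1: product([0, 1, 2], [0, 1]) gives all pairs:
  (0, 0)
  (0, 1)
  (1, 0)
  (1, 1)
  (2, 0)
  (2, 1)
Therefore result = [(0, 0), (0, 1), (1, 0), (1, 1), (2, 0), (2, 1)].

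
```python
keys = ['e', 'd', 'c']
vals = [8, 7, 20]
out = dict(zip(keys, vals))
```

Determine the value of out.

Step 1: zip pairs keys with values:
  'e' -> 8
  'd' -> 7
  'c' -> 20
Therefore out = {'e': 8, 'd': 7, 'c': 20}.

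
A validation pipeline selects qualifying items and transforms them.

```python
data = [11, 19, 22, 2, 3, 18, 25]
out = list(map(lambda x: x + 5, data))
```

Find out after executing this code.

Step 1: Apply lambda x: x + 5 to each element:
  11 -> 16
  19 -> 24
  22 -> 27
  2 -> 7
  3 -> 8
  18 -> 23
  25 -> 30
Therefore out = [16, 24, 27, 7, 8, 23, 30].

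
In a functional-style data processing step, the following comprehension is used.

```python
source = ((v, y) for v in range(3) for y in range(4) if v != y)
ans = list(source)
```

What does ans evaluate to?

Step 1: Nested generator over range(3) x range(4) where v != y:
  (0, 0): excluded (v == y)
  (0, 1): included
  (0, 2): included
  (0, 3): included
  (1, 0): included
  (1, 1): excluded (v == y)
  (1, 2): included
  (1, 3): included
  (2, 0): included
  (2, 1): included
  (2, 2): excluded (v == y)
  (2, 3): included
Therefore ans = [(0, 1), (0, 2), (0, 3), (1, 0), (1, 2), (1, 3), (2, 0), (2, 1), (2, 3)].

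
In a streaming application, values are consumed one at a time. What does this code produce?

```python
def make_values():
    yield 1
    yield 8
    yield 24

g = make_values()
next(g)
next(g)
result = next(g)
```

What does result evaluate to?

Step 1: make_values() creates a generator.
Step 2: next(g) yields 1 (consumed and discarded).
Step 3: next(g) yields 8 (consumed and discarded).
Step 4: next(g) yields 24, assigned to result.
Therefore result = 24.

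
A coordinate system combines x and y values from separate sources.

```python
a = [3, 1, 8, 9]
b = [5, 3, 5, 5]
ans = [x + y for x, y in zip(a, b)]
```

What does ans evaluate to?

Step 1: Add corresponding elements:
  3 + 5 = 8
  1 + 3 = 4
  8 + 5 = 13
  9 + 5 = 14
Therefore ans = [8, 4, 13, 14].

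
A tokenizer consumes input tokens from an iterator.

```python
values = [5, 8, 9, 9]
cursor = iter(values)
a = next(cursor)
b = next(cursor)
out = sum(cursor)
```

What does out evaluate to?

Step 1: Create iterator over [5, 8, 9, 9].
Step 2: a = next() = 5, b = next() = 8.
Step 3: sum() of remaining [9, 9] = 18.
Therefore out = 18.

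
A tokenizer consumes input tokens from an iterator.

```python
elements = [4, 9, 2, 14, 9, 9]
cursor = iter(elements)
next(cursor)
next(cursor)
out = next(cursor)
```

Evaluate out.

Step 1: Create iterator over [4, 9, 2, 14, 9, 9].
Step 2: next() consumes 4.
Step 3: next() consumes 9.
Step 4: next() returns 2.
Therefore out = 2.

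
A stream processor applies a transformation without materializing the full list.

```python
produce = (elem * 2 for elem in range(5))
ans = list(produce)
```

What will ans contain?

Step 1: For each elem in range(5), compute elem*2:
  elem=0: 0*2 = 0
  elem=1: 1*2 = 2
  elem=2: 2*2 = 4
  elem=3: 3*2 = 6
  elem=4: 4*2 = 8
Therefore ans = [0, 2, 4, 6, 8].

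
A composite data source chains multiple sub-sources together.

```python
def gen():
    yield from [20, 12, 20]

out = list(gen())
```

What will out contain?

Step 1: yield from delegates to the iterable, yielding each element.
Step 2: Collected values: [20, 12, 20].
Therefore out = [20, 12, 20].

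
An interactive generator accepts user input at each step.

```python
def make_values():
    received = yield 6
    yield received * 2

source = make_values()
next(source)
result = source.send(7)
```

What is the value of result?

Step 1: next(source) advances to first yield, producing 6.
Step 2: send(7) resumes, received = 7.
Step 3: yield received * 2 = 7 * 2 = 14.
Therefore result = 14.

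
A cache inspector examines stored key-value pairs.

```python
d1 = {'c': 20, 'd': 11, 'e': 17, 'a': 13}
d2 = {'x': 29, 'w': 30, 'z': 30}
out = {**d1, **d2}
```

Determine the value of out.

Step 1: Merge d1 and d2 (d2 values override on key conflicts).
Step 2: d1 has keys ['c', 'd', 'e', 'a'], d2 has keys ['x', 'w', 'z'].
Therefore out = {'c': 20, 'd': 11, 'e': 17, 'a': 13, 'x': 29, 'w': 30, 'z': 30}.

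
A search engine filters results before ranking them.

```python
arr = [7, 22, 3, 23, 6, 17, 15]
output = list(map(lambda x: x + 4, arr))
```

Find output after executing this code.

Step 1: Apply lambda x: x + 4 to each element:
  7 -> 11
  22 -> 26
  3 -> 7
  23 -> 27
  6 -> 10
  17 -> 21
  15 -> 19
Therefore output = [11, 26, 7, 27, 10, 21, 19].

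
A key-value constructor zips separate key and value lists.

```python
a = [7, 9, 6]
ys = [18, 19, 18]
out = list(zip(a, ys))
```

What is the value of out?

Step 1: zip pairs elements at same index:
  Index 0: (7, 18)
  Index 1: (9, 19)
  Index 2: (6, 18)
Therefore out = [(7, 18), (9, 19), (6, 18)].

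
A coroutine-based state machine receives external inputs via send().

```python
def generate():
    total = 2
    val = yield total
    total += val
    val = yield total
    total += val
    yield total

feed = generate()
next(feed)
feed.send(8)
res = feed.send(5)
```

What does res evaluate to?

Step 1: next() -> yield total=2.
Step 2: send(8) -> val=8, total = 2+8 = 10, yield 10.
Step 3: send(5) -> val=5, total = 10+5 = 15, yield 15.
Therefore res = 15.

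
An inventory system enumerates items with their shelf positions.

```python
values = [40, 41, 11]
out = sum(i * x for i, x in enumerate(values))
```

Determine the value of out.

Step 1: Compute i * x for each (i, x) in enumerate([40, 41, 11]):
  i=0, x=40: 0*40 = 0
  i=1, x=41: 1*41 = 41
  i=2, x=11: 2*11 = 22
Step 2: sum = 0 + 41 + 22 = 63.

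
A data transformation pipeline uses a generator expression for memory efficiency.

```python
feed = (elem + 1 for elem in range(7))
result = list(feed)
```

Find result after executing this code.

Step 1: For each elem in range(7), compute elem+1:
  elem=0: 0+1 = 1
  elem=1: 1+1 = 2
  elem=2: 2+1 = 3
  elem=3: 3+1 = 4
  elem=4: 4+1 = 5
  elem=5: 5+1 = 6
  elem=6: 6+1 = 7
Therefore result = [1, 2, 3, 4, 5, 6, 7].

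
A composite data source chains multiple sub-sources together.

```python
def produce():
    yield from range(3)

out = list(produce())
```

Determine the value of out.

Step 1: yield from delegates to the iterable, yielding each element.
Step 2: Collected values: [0, 1, 2].
Therefore out = [0, 1, 2].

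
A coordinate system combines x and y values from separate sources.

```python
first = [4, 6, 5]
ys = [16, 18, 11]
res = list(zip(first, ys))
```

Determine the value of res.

Step 1: zip pairs elements at same index:
  Index 0: (4, 16)
  Index 1: (6, 18)
  Index 2: (5, 11)
Therefore res = [(4, 16), (6, 18), (5, 11)].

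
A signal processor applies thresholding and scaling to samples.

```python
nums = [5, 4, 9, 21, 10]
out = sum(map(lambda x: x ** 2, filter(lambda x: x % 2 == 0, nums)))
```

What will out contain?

Step 1: Filter even numbers from [5, 4, 9, 21, 10]: [4, 10]
Step 2: Square each: [16, 100]
Step 3: Sum = 116.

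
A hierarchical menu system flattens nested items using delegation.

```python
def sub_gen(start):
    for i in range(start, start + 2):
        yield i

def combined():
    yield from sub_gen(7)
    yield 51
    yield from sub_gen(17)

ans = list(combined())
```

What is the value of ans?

Step 1: combined() delegates to sub_gen(7):
  yield 7
  yield 8
Step 2: yield 51
Step 3: Delegates to sub_gen(17):
  yield 17
  yield 18
Therefore ans = [7, 8, 51, 17, 18].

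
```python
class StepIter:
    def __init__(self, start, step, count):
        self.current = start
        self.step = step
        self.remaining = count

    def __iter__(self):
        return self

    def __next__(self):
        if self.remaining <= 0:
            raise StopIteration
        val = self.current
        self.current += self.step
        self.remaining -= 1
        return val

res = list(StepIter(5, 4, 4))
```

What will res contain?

Step 1: StepIter starts at 5, increments by 4, for 4 steps:
  Yield 5, then current += 4
  Yield 9, then current += 4
  Yield 13, then current += 4
  Yield 17, then current += 4
Therefore res = [5, 9, 13, 17].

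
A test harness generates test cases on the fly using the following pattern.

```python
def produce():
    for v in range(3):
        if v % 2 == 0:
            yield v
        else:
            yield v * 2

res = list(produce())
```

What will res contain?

Step 1: For each v in range(3), yield v if even, else v*2:
  v=0 (even): yield 0
  v=1 (odd): yield 1*2 = 2
  v=2 (even): yield 2
Therefore res = [0, 2, 2].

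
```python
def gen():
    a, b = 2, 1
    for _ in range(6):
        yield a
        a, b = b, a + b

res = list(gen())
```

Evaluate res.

Step 1: Fibonacci-like sequence starting with a=2, b=1:
  Iteration 1: yield a=2, then a,b = 1,3
  Iteration 2: yield a=1, then a,b = 3,4
  Iteration 3: yield a=3, then a,b = 4,7
  Iteration 4: yield a=4, then a,b = 7,11
  Iteration 5: yield a=7, then a,b = 11,18
  Iteration 6: yield a=11, then a,b = 18,29
Therefore res = [2, 1, 3, 4, 7, 11].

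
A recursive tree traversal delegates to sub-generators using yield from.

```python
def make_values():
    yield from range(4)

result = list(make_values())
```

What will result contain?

Step 1: yield from delegates to the iterable, yielding each element.
Step 2: Collected values: [0, 1, 2, 3].
Therefore result = [0, 1, 2, 3].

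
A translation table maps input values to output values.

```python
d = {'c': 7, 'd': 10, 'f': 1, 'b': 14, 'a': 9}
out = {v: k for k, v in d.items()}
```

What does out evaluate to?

Step 1: Invert dict (swap keys and values):
  'c': 7 -> 7: 'c'
  'd': 10 -> 10: 'd'
  'f': 1 -> 1: 'f'
  'b': 14 -> 14: 'b'
  'a': 9 -> 9: 'a'
Therefore out = {7: 'c', 10: 'd', 1: 'f', 14: 'b', 9: 'a'}.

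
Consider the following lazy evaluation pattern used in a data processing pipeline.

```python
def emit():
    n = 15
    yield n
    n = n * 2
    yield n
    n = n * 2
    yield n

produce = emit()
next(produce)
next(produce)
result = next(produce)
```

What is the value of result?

Step 1: Trace through generator execution:
  Yield 1: n starts at 15, yield 15
  Yield 2: n = 15 * 2 = 30, yield 30
  Yield 3: n = 30 * 2 = 60, yield 60
Step 2: First next() gets 15, second next() gets the second value, third next() yields 60.
Therefore result = 60.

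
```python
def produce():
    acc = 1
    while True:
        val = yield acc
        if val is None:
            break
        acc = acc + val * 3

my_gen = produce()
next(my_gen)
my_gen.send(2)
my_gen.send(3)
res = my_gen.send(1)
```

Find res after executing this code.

Step 1: next() -> yield acc=1.
Step 2: send(2) -> val=2, acc = 1 + 2*3 = 7, yield 7.
Step 3: send(3) -> val=3, acc = 7 + 3*3 = 16, yield 16.
Step 4: send(1) -> val=1, acc = 16 + 1*3 = 19, yield 19.
Therefore res = 19.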